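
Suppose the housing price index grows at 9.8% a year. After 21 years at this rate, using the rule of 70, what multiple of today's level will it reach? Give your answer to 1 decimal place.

approximately 7.7 times

Doubles every ≈ 7.14 years (70/9.8).
21 years is 2.94 doublings; 2^2.94 ≈ 7.7×.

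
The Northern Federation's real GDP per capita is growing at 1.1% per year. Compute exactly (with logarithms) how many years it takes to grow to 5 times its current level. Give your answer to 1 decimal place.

t = ln(5) / ln(1 + 0.011) = 1.6094 / 0.010940 ≈ 147.11.

147.1 years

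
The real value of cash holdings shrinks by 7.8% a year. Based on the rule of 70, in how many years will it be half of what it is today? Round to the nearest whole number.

around 9 years

The rule works in reverse for decay: 70/7.8 ≈ 8.97 years to halve.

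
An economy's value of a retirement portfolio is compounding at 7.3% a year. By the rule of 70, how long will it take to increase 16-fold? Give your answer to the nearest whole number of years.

roughly 38 years

Doubling time ≈ 70/7.3 = 9.59 years.
16 = 2^4, so 4 doublings → 38 years.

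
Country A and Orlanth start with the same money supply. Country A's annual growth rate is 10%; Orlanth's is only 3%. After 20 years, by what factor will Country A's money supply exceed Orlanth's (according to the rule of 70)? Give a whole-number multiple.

approximately 4 times

Rate gap = 10% − 3% = 7 points.
The ratio doubles every 70/7 ≈ 10.00 years.
20/10.00 ≈ 2.00 doublings → ratio ≈ 2^2.00 ≈ 4.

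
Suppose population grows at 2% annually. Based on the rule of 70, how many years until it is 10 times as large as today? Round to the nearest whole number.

Doubling time ≈ 70/2 = 35.00 years.
Reaching 10× takes log₂(10) ≈ 3.32 doublings.
3.32 × 35.00 ≈ 116 years.

about 116 years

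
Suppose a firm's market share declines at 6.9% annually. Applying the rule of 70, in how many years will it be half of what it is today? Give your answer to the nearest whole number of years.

The rule works in reverse for decay: 70/6.9 ≈ 10.14 years to halve.

10 years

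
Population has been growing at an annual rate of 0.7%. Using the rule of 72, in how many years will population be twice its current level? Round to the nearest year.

≈ 103 years

Doubling time ≈ 72 / 0.7 = 102.86 years.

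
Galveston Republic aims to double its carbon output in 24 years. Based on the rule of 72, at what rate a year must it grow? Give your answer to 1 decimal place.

roughly 3.0%

72 / 24 ≈ 3.00, so about 3.0% a year.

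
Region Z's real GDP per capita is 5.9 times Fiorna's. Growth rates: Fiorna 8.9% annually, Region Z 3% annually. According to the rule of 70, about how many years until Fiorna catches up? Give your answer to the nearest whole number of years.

approximately 30 years

The growth-rate gap is 8.9% − 3% = 5.9 percentage points.
So the ratio between them halves every 70/5.9 ≈ 11.86 years.
A 5.9 times gap takes log₂(5.9) ≈ 2.56 halvings to close: 2.56 × 11.86 ≈ 30 years.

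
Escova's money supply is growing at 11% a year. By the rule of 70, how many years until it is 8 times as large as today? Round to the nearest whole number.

around 19 years

Doubling time ≈ 70/11 = 6.36 years.
8× is 3 doublings, so 3 × 6.36 ≈ 19 years.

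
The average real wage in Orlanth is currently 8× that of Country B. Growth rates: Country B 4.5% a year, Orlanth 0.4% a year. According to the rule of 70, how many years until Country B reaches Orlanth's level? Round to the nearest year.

51 years

What matters is the difference: 4.1 pp.
Rule of 70 on the gap: the ratio halves every 70/4.1 ≈ 17.07 years.
An 8× gap closes after 3 halvings: 3 × 17.07 ≈ 51 years.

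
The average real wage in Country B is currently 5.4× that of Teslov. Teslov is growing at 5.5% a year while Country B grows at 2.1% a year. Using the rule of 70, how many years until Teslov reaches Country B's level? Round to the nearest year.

What matters is the difference: 3.4 pp.
Rule of 70 on the gap: the ratio halves every 70/3.4 ≈ 20.59 years.
A 5.4× gap takes log₂(5.4) ≈ 2.43 halvings to close: 2.43 × 20.59 ≈ 50 years.

roughly 50 years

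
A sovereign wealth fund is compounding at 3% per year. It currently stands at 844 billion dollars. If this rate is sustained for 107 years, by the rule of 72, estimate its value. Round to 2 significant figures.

Doubling time ≈ 72/3 = 24.00 years.
107 years is 107/24.00 ≈ 4.46 doublings, a factor of 2^4.46 ≈ 22.01.
844 × 22.01 ≈ 19000 billion dollars.

roughly 19000 billion dollars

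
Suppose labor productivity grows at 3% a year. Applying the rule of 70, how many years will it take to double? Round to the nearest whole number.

At 3%, doubling takes about 70/3 = 23.33 years.

roughly 23 years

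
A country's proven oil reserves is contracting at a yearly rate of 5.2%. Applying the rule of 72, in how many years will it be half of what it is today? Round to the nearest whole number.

The rule works in reverse for decay: 72/5.2 ≈ 13.85 years to halve.

≈ 14 years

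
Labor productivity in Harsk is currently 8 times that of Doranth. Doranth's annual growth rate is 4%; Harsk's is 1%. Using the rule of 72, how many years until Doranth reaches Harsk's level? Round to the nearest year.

about 72 years

Doranth gains on Harsk at 4% − 1% = 3 points a year.
At that relative rate the gap halves every 72/3 ≈ 24.00 years.
An 8 times gap closes after 3 halvings: 3 × 24.00 ≈ 72 years.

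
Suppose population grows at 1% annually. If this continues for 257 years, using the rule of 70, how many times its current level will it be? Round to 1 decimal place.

Doubling time ≈ 70/1 = 70.00 years.
257 years / 70.00 ≈ 3.67 doublings → factor 2^3.67 ≈ 12.7.

approximately 12.7 times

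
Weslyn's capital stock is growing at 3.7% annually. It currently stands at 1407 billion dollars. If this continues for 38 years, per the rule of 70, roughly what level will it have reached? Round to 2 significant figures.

Doubling time ≈ 70/3.7 = 18.92 years.
38 years is 38/18.92 ≈ 2.01 doublings, a factor of 2^2.01 ≈ 4.03.
1407 × 4.03 ≈ 5700 billion dollars.

roughly 5700 billion dollars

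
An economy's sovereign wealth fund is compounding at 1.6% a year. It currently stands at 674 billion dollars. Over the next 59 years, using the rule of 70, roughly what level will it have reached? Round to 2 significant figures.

roughly 1700 billion dollars

Doubling time ≈ 70/1.6 = 43.75 years.
59 years is 59/43.75 ≈ 1.35 doublings, a factor of 2^1.35 ≈ 2.55.
674 × 2.55 ≈ 1700 billion dollars.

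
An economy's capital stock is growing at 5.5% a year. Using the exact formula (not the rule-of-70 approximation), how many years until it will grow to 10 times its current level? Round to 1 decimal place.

t = ln(10) / ln(1 + 0.055) = 2.3026 / 0.053541 ≈ 43.01.

43.0 years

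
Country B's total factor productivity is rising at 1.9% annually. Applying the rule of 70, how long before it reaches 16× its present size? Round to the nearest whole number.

One doubling takes 70/1.9 = 36.84 years.
16 = 2^4, so 4 doublings → 147 years.

147 years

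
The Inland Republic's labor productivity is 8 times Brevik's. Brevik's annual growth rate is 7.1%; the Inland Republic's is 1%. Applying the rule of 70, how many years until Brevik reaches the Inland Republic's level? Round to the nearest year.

What matters is the difference: 6.1 pp.
Rule of 70 on the gap: the ratio halves every 70/6.1 ≈ 11.48 years.
An 8 times gap closes after 3 halvings: 3 × 11.48 ≈ 34 years.

roughly 34 years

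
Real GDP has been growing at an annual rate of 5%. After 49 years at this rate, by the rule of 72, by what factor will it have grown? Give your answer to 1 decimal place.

about 10.6 times

Doubling time ≈ 72/5 = 14.40 years.
49 years / 14.40 ≈ 3.40 doublings → factor 2^3.40 ≈ 10.6.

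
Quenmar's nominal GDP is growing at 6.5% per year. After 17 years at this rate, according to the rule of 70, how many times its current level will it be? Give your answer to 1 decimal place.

around 3.0 times

Doubles every ≈ 10.77 years (70/6.5).
17 years is 1.58 doublings; 2^1.58 ≈ 3.0×.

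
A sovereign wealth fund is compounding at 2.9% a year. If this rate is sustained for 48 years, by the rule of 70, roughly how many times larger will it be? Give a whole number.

around 4 times

70/2.9 ≈ 24.14 years per doubling.
48 years fits 2 doublings: 2^2 = 4.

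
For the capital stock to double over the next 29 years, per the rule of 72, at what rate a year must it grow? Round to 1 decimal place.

approximately 2.5% a year

72 / 29 ≈ 2.48, so about 2.5% a year.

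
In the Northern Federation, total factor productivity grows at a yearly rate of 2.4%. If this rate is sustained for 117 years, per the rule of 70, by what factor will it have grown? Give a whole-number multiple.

At 2.4% one doubling takes ≈ 29.17 years; 117 years is 4 of them, so ×16.

about 16 times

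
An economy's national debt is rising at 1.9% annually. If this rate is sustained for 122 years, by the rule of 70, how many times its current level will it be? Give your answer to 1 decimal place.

around 9.9 times

Doubling time ≈ 70/1.9 = 36.84 years.
122 years / 36.84 ≈ 3.31 doublings → factor 2^3.31 ≈ 9.9.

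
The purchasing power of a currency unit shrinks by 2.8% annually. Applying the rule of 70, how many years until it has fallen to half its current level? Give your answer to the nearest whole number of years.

Halving time ≈ 70 / 2.8 = 25.00 → 25 years.

approximately 25 years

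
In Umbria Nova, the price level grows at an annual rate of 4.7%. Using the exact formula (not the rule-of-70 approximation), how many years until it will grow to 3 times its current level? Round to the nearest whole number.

t = ln(3) / ln(1 + 0.047) = 1.0986 / 0.045929 ≈ 23.92.
≈ 24 years.

24 years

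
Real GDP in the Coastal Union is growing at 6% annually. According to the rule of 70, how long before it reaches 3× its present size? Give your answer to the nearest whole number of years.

At 6% it doubles every 70/6 ≈ 11.67 years.
3× is log₂ 3 ≈ 1.58 doublings, so ≈ 1.58 × 11.67 = 18 years.

18 years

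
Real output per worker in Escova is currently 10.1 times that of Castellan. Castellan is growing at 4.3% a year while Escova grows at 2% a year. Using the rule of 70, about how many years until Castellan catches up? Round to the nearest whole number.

The growth-rate gap is 4.3% − 2% = 2.3 percentage points.
So the ratio between them halves every 70/2.3 ≈ 30.43 years.
A 10.1 times gap takes log₂(10.1) ≈ 3.34 halvings to close: 3.34 × 30.43 ≈ 102 years.

around 102 years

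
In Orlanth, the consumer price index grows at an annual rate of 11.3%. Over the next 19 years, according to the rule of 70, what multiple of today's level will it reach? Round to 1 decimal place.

Doubles every ≈ 6.19 years (70/11.3).
19 years is 3.07 doublings; 2^3.07 ≈ 8.4×.

about 8.4 times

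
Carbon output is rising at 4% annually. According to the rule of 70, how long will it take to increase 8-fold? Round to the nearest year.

roughly 53 years

Doubling time ≈ 70/4 = 17.50 years.
Getting to 8× needs 3 doublings: 3 × 17.50 ≈ 53 years.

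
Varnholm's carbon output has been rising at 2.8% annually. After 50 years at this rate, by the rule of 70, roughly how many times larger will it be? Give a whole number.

70/2.8 ≈ 25.00 years per doubling.
50 years fits 2 doublings: 2^2 = 4.

≈ 4 times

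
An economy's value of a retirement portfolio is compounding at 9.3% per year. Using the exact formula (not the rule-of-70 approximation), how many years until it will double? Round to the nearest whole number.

8 years

t = ln(2) / ln(1 + 0.093) = 0.6931 / 0.088926 ≈ 7.79.
≈ 8 years.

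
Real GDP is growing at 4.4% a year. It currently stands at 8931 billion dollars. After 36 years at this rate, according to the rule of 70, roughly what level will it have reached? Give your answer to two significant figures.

approximately 43000 billion dollars

It doubles every 70/4.4 ≈ 15.91 years, so 36 years is 2.26 doublings.
2^2.26 ≈ 4.79; 8931 × 4.79 ≈ 43000 billion dollars.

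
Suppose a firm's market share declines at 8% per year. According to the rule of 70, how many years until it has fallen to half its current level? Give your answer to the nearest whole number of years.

about 9 years

Halving time ≈ 70 / 8 = 8.75 → 9 years.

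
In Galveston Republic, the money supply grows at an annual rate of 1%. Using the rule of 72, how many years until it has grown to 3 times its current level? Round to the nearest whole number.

Doubling time ≈ 72/1 = 72.00 years.
Reaching 3× takes log₂(3) ≈ 1.58 doublings.
1.58 × 72.00 ≈ 114 years.

approximately 114 years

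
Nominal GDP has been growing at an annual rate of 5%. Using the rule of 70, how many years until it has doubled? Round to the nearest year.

14 years

70/5 ≈ 14.00, so it doubles roughly every 14 years.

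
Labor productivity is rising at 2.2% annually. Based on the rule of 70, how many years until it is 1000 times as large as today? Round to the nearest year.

≈ 317 years

Doubling time ≈ 70/2.2 = 31.82 years.
Reaching 1000× takes log₂(1000) ≈ 9.97 doublings.
9.97 × 31.82 ≈ 317 years.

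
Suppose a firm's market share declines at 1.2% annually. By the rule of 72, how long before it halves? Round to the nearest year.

The rule works in reverse for decay: 72/1.2 ≈ 60.00 years to halve.

approximately 60 years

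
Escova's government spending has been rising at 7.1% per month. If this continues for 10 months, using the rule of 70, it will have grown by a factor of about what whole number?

around 2 times

70/7.1 ≈ 9.86 months per doubling.
10 months fits 1 doubling: 2^1 = 2.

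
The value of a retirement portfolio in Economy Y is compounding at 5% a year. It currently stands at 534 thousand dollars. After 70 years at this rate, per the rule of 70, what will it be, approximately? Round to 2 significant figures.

about 17000 thousand dollars

It doubles every 70/5 ≈ 14.00 years, so 70 years is 5.00 doublings.
2^5.00 ≈ 32.00; 534 × 32.00 ≈ 17000 thousand dollars.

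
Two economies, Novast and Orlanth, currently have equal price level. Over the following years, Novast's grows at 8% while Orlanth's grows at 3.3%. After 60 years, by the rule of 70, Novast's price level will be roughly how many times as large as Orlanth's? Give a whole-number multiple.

Novast pulls ahead at 4.7 pp per year, so the ratio doubles every 70/4.7 ≈ 14.89 years.
In 60 years that's 4.03 doublings: 2^4.03 ≈ 16.

≈ 16 times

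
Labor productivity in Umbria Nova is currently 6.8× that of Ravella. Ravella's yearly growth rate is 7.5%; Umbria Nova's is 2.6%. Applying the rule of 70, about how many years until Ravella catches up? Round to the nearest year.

≈ 40 years

The growth-rate gap is 7.5% − 2.6% = 4.9 percentage points.
So the ratio between them halves every 70/4.9 ≈ 14.29 years.
A 6.8× gap takes log₂(6.8) ≈ 2.77 halvings to close: 2.77 × 14.29 ≈ 40 years.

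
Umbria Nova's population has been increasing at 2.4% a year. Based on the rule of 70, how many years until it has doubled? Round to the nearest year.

about 29 years

Doubling time ≈ 70 / 2.4 = 29.17 years.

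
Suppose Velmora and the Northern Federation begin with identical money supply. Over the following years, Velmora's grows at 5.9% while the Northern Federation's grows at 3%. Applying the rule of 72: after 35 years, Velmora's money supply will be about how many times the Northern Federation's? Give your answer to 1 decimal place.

around 2.7 times

Velmora pulls ahead at 2.9 pp per year, so the ratio doubles every 72/2.9 ≈ 24.83 years.
In 35 years that's 1.41 doublings: 2^1.41 ≈ 2.7.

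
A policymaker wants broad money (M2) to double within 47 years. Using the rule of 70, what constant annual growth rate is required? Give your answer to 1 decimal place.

1.5% annually

70 / 47 ≈ 1.49, so about 1.5% annually.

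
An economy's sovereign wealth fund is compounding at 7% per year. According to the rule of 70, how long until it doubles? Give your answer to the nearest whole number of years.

Doubling time ≈ 70 / 7 = 10.00 years.

10 years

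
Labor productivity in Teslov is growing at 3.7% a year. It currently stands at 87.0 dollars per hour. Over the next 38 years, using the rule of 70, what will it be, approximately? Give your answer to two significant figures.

350 dollars per hour

It doubles every 70/3.7 ≈ 18.92 years, so 38 years is 2.01 doublings.
2^2.01 ≈ 4.03; 87.0 × 4.03 ≈ 350 dollars per hour.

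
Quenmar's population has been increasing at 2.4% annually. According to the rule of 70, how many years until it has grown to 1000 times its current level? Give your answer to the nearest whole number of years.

Doubling time ≈ 70/2.4 = 29.17 years.
Reaching 1000× takes log₂(1000) ≈ 9.97 doublings.
9.97 × 29.17 ≈ 291 years.

roughly 291 years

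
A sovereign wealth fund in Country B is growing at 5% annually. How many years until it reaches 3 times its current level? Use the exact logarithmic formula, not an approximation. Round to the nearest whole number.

t = ln(3) / ln(1 + 0.05) = 1.0986 / 0.048790 ≈ 22.52.
≈ 23 years.

23 years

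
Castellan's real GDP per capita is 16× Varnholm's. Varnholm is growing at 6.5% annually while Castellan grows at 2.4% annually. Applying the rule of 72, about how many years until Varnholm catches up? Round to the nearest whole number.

What matters is the difference: 4.1 pp.
Rule of 72 on the gap: the ratio halves every 72/4.1 ≈ 17.56 years.
A 16× gap closes after 4 halvings: 4 × 17.56 ≈ 70 years.

70 years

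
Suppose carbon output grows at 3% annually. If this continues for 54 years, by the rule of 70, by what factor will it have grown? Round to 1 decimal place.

about 5.0 times

Doubles every ≈ 23.33 years (70/3).
54 years is 2.31 doublings; 2^2.31 ≈ 5.0×.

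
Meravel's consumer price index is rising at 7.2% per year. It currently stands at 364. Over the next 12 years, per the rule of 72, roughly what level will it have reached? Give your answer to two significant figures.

It doubles every 72/7.2 ≈ 10.00 years, so 12 years is 1.20 doublings.
2^1.20 ≈ 2.30; 364 × 2.30 ≈ 840.

approximately 840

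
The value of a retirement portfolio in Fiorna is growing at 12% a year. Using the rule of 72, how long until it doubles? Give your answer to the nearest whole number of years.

At 12%, doubling takes about 72/12 = 6.00 years.

roughly 6 years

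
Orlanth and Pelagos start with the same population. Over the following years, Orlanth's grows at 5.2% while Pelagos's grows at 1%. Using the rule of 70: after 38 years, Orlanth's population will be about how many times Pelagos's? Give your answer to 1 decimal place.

around 4.9 times

Rate gap = 5.2% − 1% = 4.2 points.
The ratio doubles every 70/4.2 ≈ 16.67 years.
38/16.67 ≈ 2.28 doublings → ratio ≈ 2^2.28 ≈ 4.9.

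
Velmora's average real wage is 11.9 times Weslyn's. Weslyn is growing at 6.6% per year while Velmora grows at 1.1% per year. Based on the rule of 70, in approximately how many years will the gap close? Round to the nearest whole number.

What matters is the difference: 5.5 pp.
Rule of 70 on the gap: the ratio halves every 70/5.5 ≈ 12.73 years.
An 11.9 times gap takes log₂(11.9) ≈ 3.57 halvings to close: 3.57 × 12.73 ≈ 45 years.

≈ 45 years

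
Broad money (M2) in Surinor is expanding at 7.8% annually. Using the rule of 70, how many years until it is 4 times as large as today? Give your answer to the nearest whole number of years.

At 7.8% it doubles every 70/7.8 ≈ 8.97 years.
4 = 2^2, so 2 doublings → 18 years.

around 18 years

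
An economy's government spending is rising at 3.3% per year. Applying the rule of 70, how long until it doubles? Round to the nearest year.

Doubling time ≈ 70 / 3.3 = 21.21 years.

21 years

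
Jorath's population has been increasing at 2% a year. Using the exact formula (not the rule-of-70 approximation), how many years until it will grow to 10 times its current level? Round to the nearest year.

116 years

t = ln(10) / ln(1 + 0.02) = 2.3026 / 0.019803 ≈ 116.28.
≈ 116 years.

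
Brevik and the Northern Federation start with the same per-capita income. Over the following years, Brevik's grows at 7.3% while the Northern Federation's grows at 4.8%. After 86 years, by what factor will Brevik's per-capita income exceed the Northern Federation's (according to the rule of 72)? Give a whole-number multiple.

Brevik pulls ahead at 2.5 pp per year, so the ratio doubles every 72/2.5 ≈ 28.80 years.
In 86 years that's 2.99 doublings: 2^2.99 ≈ 8.

approximately 8 times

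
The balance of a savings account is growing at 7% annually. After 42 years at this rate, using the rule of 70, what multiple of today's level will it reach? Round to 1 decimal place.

roughly 18.4 times

Doubles every ≈ 10.00 years (70/7).
42 years is 4.20 doublings; 2^4.20 ≈ 18.4×.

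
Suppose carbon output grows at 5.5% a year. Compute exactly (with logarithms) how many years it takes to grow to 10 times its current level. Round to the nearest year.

43 years

t = ln(10) / ln(1 + 0.055) = 2.3026 / 0.053541 ≈ 43.01.
≈ 43 years.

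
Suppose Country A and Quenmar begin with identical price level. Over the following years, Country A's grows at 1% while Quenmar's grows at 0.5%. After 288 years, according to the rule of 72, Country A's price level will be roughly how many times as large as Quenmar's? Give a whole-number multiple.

Only the 0.5-point difference matters.
72/0.5 ≈ 144.00 years per doubling of the ratio; 288 years gives 2.00 doublings, so ≈ 4×.

around 4 times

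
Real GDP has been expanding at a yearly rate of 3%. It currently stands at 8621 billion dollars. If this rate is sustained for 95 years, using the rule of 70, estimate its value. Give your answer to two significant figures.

Doubling time ≈ 70/3 = 23.33 years.
95 years is 95/23.33 ≈ 4.07 doublings, a factor of 2^4.07 ≈ 16.80.
8621 × 16.80 ≈ 140000 billion dollars.

≈ 140000 billion dollars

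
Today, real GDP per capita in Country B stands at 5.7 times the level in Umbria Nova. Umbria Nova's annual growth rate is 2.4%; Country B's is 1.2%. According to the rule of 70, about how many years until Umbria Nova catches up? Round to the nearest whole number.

146 years

What matters is the difference: 1.2 pp.
Rule of 70 on the gap: the ratio halves every 70/1.2 ≈ 58.33 years.
A 5.7 times gap takes log₂(5.7) ≈ 2.51 halvings to close: 2.51 × 58.33 ≈ 146 years.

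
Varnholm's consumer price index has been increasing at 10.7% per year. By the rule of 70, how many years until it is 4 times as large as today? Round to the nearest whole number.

approximately 13 years

At 10.7% it doubles every 70/10.7 ≈ 6.54 years.
4× is 2 doublings, so 2 × 6.54 ≈ 13 years.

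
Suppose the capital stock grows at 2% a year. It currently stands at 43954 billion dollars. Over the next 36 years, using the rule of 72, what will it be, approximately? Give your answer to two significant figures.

Doubling time ≈ 72/2 = 36.00 years.
36 years is 36/36.00 ≈ 1.00 doublings, a factor of 2^1.00 ≈ 2.00.
43954 × 2.00 ≈ 88000 billion dollars.

88000 billion dollars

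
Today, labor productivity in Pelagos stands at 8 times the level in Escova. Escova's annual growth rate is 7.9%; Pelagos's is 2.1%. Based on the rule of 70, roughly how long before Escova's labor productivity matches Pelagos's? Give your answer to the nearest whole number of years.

Escova gains on Pelagos at 7.9% − 2.1% = 5.8 points a year.
At that relative rate the gap halves every 70/5.8 ≈ 12.07 years.
An 8 times gap closes after 3 halvings: 3 × 12.07 ≈ 36 years.

around 36 years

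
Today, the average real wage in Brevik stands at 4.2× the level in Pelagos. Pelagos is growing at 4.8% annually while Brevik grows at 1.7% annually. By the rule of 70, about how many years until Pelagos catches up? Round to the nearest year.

Pelagos gains on Brevik at 4.8% − 1.7% = 3.1 points a year.
At that relative rate the gap halves every 70/3.1 ≈ 22.58 years.
A 4.2× gap takes log₂(4.2) ≈ 2.07 halvings to close: 2.07 × 22.58 ≈ 47 years.

about 47 years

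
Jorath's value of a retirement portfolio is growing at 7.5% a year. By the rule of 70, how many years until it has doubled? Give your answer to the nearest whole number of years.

around 9 years

At 7.5%, doubling takes about 70/7.5 = 9.33 years.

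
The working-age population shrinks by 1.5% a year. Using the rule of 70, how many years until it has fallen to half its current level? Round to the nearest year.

The rule works in reverse for decay: 70/1.5 ≈ 46.67 years to halve.

around 47 years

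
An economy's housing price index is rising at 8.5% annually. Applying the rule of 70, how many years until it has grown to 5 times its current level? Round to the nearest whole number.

19 years

At 8.5% it doubles every 70/8.5 ≈ 8.24 years.
5× is log₂ 5 ≈ 2.32 doublings, so ≈ 2.32 × 8.24 = 19 years.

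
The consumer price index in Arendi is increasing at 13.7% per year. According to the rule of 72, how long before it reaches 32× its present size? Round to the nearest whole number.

One doubling takes 72/13.7 = 5.26 years.
32 = 2^5, so 5 doublings → 26 years.

around 26 years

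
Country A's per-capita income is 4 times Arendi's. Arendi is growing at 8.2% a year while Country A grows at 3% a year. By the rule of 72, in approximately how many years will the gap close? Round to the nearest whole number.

What matters is the difference: 5.2 pp.
Rule of 72 on the gap: the ratio halves every 72/5.2 ≈ 13.85 years.
A 4 times gap closes after 2 halvings: 2 × 13.85 ≈ 28 years.

roughly 28 years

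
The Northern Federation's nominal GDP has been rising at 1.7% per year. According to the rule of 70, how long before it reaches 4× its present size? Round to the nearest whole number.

Doubling time ≈ 70/1.7 = 41.18 years.
Getting to 4× needs 2 doublings: 2 × 41.18 ≈ 82 years.

about 82 years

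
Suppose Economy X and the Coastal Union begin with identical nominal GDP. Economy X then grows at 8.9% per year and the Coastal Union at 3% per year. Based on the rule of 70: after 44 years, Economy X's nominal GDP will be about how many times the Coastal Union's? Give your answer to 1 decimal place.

Economy X pulls ahead at 5.9 pp per year, so the ratio doubles every 70/5.9 ≈ 11.86 years.
In 44 years that's 3.71 doublings: 2^3.71 ≈ 13.1.

about 13.1 times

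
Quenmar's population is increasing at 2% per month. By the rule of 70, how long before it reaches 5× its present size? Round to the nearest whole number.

around 81 months

One doubling takes 70/2 = 35.00 months.
5× is log₂ 5 ≈ 2.32 doublings, so ≈ 2.32 × 35.00 = 81 months.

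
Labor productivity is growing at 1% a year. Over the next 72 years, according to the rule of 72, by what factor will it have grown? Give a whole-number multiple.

Doubling time ≈ 72/1 = 72.00 years.
72/72.00 ≈ 1 doubling, so about 2^1 = 2×.

roughly 2 times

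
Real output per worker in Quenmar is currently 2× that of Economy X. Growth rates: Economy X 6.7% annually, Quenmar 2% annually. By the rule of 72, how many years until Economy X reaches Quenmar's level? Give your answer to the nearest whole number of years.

approximately 15 years

The growth-rate gap is 6.7% − 2% = 4.7 percentage points.
So the ratio between them halves every 72/4.7 ≈ 15.32 years.
A 2× gap closes after 1 halving: 1 × 15.32 ≈ 15 years.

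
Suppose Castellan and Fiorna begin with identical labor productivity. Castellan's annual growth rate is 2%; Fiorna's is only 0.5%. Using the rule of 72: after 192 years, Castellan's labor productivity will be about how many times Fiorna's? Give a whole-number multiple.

Castellan pulls ahead at 1.5 pp per year, so the ratio doubles every 72/1.5 ≈ 48.00 years.
In 192 years that's 4.00 doublings: 2^4.00 ≈ 16.

roughly 16 times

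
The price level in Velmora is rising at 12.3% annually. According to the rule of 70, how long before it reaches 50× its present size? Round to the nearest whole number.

Doubling time ≈ 70/12.3 = 5.69 years.
50× is log₂ 50 ≈ 5.64 doublings, so ≈ 5.64 × 5.69 = 32 years.

roughly 32 years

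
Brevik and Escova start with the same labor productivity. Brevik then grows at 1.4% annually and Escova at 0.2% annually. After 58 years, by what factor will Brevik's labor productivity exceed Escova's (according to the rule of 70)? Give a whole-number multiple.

2 times

Brevik pulls ahead at 1.2 pp per year, so the ratio doubles every 70/1.2 ≈ 58.33 years.
In 58 years that's 0.99 doublings: 2^0.99 ≈ 2.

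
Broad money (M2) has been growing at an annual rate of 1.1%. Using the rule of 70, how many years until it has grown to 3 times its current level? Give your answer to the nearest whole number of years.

At 1.1% it doubles every 70/1.1 ≈ 63.64 years.
3× is log₂ 3 ≈ 1.58 doublings, so ≈ 1.58 × 63.64 = 101 years.

approximately 101 years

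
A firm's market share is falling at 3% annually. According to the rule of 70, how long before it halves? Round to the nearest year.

Falling at 3%, it halves about every 70/3 = 23.33 years.

roughly 23 years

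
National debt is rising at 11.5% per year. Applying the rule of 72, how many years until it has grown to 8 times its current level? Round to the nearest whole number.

At 11.5% it doubles every 72/11.5 ≈ 6.26 years.
Getting to 8× needs 3 doublings: 3 × 6.26 ≈ 19 years.

roughly 19 years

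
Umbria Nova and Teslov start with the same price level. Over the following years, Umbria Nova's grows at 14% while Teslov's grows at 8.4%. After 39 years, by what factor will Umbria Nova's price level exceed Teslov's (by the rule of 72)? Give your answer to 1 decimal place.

roughly 8.2 times

Umbria Nova pulls ahead at 5.6 pp per year, so the ratio doubles every 72/5.6 ≈ 12.86 years.
In 39 years that's 3.03 doublings: 2^3.03 ≈ 8.2.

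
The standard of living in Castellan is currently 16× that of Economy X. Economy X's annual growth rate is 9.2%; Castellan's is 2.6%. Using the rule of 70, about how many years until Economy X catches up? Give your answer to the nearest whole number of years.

Economy X gains on Castellan at 9.2% − 2.6% = 6.6 points a year.
At that relative rate the gap halves every 70/6.6 ≈ 10.61 years.
A 16× gap closes after 4 halvings: 4 × 10.61 ≈ 42 years.

around 42 years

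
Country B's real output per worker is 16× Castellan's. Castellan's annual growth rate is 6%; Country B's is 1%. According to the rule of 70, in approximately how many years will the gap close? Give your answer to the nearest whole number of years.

What matters is the difference: 5 pp.
Rule of 70 on the gap: the ratio halves every 70/5 ≈ 14.00 years.
A 16× gap closes after 4 halvings: 4 × 14.00 ≈ 56 years.

around 56 years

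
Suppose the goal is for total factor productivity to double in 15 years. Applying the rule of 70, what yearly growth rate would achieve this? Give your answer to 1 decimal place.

around 4.7%

70 / 15 ≈ 4.67, so about 4.7% per year.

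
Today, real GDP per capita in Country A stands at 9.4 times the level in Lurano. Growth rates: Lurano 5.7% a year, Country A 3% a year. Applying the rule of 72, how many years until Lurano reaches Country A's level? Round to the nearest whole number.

The growth-rate gap is 5.7% − 3% = 2.7 percentage points.
So the ratio between them halves every 72/2.7 ≈ 26.67 years.
A 9.4 times gap takes log₂(9.4) ≈ 3.23 halvings to close: 3.23 × 26.67 ≈ 86 years.

about 86 years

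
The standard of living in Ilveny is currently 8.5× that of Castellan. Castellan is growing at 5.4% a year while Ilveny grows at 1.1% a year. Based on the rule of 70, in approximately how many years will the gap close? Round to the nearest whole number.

What matters is the difference: 4.3 pp.
Rule of 70 on the gap: the ratio halves every 70/4.3 ≈ 16.28 years.
An 8.5× gap takes log₂(8.5) ≈ 3.09 halvings to close: 3.09 × 16.28 ≈ 50 years.

≈ 50 years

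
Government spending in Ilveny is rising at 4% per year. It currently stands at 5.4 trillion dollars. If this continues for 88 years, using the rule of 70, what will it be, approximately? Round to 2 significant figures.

It doubles every 70/4 ≈ 17.50 years, so 88 years is 5.03 doublings.
2^5.03 ≈ 32.67; 5.4 × 32.67 ≈ 180 trillion dollars.

approximately 180 trillion dollars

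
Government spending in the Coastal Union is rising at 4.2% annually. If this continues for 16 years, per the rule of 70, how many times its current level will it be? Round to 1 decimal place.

Doubling time ≈ 70/4.2 = 16.67 years.
16 years / 16.67 ≈ 0.96 doublings → factor 2^0.96 ≈ 1.9.

1.9 times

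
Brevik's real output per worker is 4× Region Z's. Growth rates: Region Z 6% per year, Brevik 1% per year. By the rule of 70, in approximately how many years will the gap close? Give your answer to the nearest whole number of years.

Region Z gains on Brevik at 6% − 1% = 5 points a year.
At that relative rate the gap halves every 70/5 ≈ 14.00 years.
A 4× gap closes after 2 halvings: 2 × 14.00 ≈ 28 years.

around 28 years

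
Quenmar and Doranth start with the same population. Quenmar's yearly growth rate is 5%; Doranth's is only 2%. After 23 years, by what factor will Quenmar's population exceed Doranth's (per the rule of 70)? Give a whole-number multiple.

Quenmar pulls ahead at 3 pp per year, so the ratio doubles every 70/3 ≈ 23.33 years.
In 23 years that's 0.99 doublings: 2^0.99 ≈ 2.

2 times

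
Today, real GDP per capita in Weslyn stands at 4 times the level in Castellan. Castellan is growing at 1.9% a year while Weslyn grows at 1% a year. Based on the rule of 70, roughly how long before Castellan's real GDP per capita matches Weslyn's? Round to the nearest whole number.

The growth-rate gap is 1.9% − 1% = 0.9 percentage points.
So the ratio between them halves every 70/0.9 ≈ 77.78 years.
A 4 times gap closes after 2 halvings: 2 × 77.78 ≈ 156 years.

about 156 years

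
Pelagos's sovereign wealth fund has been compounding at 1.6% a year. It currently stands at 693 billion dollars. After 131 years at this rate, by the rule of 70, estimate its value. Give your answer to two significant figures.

Doubling time ≈ 70/1.6 = 43.75 years.
131 years is 131/43.75 ≈ 2.99 doublings, a factor of 2^2.99 ≈ 7.94.
693 × 7.94 ≈ 5500 billion dollars.

≈ 5500 billion dollars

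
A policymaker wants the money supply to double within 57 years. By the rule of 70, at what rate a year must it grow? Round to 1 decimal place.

1.2% a year

70 / 57 ≈ 1.23, so about 1.2% a year.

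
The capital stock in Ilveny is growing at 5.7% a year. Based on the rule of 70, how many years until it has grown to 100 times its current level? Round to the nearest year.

about 82 years

Doubling time ≈ 70/5.7 = 12.28 years.
Reaching 100× takes log₂(100) ≈ 6.64 doublings.
6.64 × 12.28 ≈ 82 years.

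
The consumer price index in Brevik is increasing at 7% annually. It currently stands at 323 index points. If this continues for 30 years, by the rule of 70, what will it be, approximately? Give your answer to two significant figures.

Doubling time ≈ 70/7 = 10.00 years.
30 years is 30/10.00 ≈ 3.00 doublings, a factor of 2^3.00 ≈ 8.00.
323 × 8.00 ≈ 2600 index points.

around 2600 index points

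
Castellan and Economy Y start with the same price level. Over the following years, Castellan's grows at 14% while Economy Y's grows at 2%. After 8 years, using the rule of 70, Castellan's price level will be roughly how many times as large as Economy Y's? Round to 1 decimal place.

Only the 12-point difference matters.
70/12 ≈ 5.83 years per doubling of the ratio; 8 years gives 1.37 doublings, so ≈ 2.6×.

about 2.6 times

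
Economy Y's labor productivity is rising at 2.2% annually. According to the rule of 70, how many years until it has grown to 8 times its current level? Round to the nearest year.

Doubling time ≈ 70/2.2 = 31.82 years.
8× is 3 doublings, so 3 × 31.82 ≈ 95 years.

approximately 95 years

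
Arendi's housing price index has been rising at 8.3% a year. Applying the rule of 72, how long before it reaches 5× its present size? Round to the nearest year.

20 years

Doubling time ≈ 72/8.3 = 8.67 years.
Reaching 5× takes log₂(5) ≈ 2.32 doublings.
2.32 × 8.67 ≈ 20 years.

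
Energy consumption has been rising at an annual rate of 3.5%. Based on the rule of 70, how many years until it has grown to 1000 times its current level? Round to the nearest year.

At 3.5% it doubles every 70/3.5 ≈ 20.00 years.
Reaching 1000× takes log₂(1000) ≈ 9.97 doublings.
9.97 × 20.00 ≈ 199 years.

approximately 199 years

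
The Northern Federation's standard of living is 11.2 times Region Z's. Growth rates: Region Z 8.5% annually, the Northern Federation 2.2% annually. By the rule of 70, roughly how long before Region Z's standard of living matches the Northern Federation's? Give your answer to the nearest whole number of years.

Region Z gains on the Northern Federation at 8.5% − 2.2% = 6.3 points a year.
At that relative rate the gap halves every 70/6.3 ≈ 11.11 years.
An 11.2 times gap takes log₂(11.2) ≈ 3.49 halvings to close: 3.49 × 11.11 ≈ 39 years.

around 39 years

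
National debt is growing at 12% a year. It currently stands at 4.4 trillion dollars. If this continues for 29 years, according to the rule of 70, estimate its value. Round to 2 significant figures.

It doubles every 70/12 ≈ 5.83 years, so 29 years is 4.97 doublings.
2^4.97 ≈ 31.34; 4.4 × 31.34 ≈ 140 trillion dollars.

about 140 trillion dollars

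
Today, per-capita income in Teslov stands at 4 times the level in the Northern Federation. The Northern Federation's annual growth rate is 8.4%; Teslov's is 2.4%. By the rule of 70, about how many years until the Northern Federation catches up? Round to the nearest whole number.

The growth-rate gap is 8.4% − 2.4% = 6 percentage points.
So the ratio between them halves every 70/6 ≈ 11.67 years.
A 4 times gap closes after 2 halvings: 2 × 11.67 ≈ 23 years.

roughly 23 years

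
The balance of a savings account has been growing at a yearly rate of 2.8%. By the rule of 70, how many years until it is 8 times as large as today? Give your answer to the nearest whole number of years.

Doubling time ≈ 70/2.8 = 25.00 years.
Getting to 8× needs 3 doublings: 3 × 25.00 ≈ 75 years.

around 75 years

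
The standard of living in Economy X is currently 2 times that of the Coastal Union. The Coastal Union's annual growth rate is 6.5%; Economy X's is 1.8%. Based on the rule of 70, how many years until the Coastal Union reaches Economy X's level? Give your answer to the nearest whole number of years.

The growth-rate gap is 6.5% − 1.8% = 4.7 percentage points.
So the ratio between them halves every 70/4.7 ≈ 14.89 years.
A 2 times gap closes after 1 halving: 1 × 14.89 ≈ 15 years.

approximately 15 years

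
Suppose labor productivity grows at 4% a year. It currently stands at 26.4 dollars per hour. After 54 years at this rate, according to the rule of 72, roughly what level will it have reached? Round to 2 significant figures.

approximately 210 dollars per hour

It doubles every 72/4 ≈ 18.00 years, so 54 years is 3.00 doublings.
2^3.00 ≈ 8.00; 26.4 × 8.00 ≈ 210 dollars per hour.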